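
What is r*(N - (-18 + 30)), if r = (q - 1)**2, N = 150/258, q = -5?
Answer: -17676/43 ≈ -411.07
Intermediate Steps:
N = 25/43 (N = 150*(1/258) = 25/43 ≈ 0.58140)
r = 36 (r = (-5 - 1)**2 = (-6)**2 = 36)
r*(N - (-18 + 30)) = 36*(25/43 - (-18 + 30)) = 36*(25/43 - 1*12) = 36*(25/43 - 12) = 36*(-491/43) = -17676/43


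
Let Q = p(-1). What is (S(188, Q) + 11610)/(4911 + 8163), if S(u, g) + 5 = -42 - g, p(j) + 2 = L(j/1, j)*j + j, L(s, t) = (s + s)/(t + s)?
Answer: 11567/13074 ≈ 0.88473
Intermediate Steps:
L(s, t) = 2*s/(s + t) (L(s, t) = (2*s)/(s + t) = 2*s/(s + t))
p(j) = -2 + 2*j (p(j) = -2 + ((2*(j/1)/(j/1 + j))*j + j) = -2 + ((2*(j*1)/(j*1 + j))*j + j) = -2 + ((2*j/(j + j))*j + j) = -2 + ((2*j/((2*j)))*j + j) = -2 + ((2*j*(1/(2*j)))*j + j) = -2 + (1*j + j) = -2 + (j + j) = -2 + 2*j)
Q = -4 (Q = -2 + 2*(-1) = -2 - 2 = -4)
S(u, g) = -47 - g (S(u, g) = -5 + (-42 - g) = -47 - g)
(S(188, Q) + 11610)/(4911 + 8163) = ((-47 - 1*(-4)) + 11610)/(4911 + 8163) = ((-47 + 4) + 11610)/13074 = (-43 + 11610)*(1/13074) = 11567*(1/13074) = 11567/13074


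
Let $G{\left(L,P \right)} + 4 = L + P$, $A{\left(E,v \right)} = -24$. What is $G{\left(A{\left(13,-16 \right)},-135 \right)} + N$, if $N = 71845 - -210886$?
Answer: $282568$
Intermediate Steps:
$N = 282731$ ($N = 71845 + 210886 = 282731$)
$G{\left(L,P \right)} = -4 + L + P$ ($G{\left(L,P \right)} = -4 + \left(L + P\right) = -4 + L + P$)
$G{\left(A{\left(13,-16 \right)},-135 \right)} + N = \left(-4 - 24 - 135\right) + 282731 = -163 + 282731 = 282568$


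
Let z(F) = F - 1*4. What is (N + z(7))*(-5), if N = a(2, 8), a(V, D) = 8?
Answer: -55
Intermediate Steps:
N = 8
z(F) = -4 + F (z(F) = F - 4 = -4 + F)
(N + z(7))*(-5) = (8 + (-4 + 7))*(-5) = (8 + 3)*(-5) = 11*(-5) = -55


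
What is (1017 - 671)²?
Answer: 119716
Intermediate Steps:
(1017 - 671)² = 346² = 119716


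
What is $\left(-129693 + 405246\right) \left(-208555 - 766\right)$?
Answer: $-57679029513$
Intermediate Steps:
$\left(-129693 + 405246\right) \left(-208555 - 766\right) = 275553 \left(-209321\right) = -57679029513$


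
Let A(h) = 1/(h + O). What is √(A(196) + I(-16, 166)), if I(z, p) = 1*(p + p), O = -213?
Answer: 3*√10659/17 ≈ 18.219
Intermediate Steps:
I(z, p) = 2*p (I(z, p) = 1*(2*p) = 2*p)
A(h) = 1/(-213 + h) (A(h) = 1/(h - 213) = 1/(-213 + h))
√(A(196) + I(-16, 166)) = √(1/(-213 + 196) + 2*166) = √(1/(-17) + 332) = √(-1/17 + 332) = √(5643/17) = 3*√10659/17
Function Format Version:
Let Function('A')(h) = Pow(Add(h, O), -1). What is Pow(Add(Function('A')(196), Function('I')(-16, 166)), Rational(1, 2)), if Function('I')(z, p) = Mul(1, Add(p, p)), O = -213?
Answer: Mul(Rational(3, 17), Pow(10659, Rational(1, 2))) ≈ 18.219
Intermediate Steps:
Function('I')(z, p) = Mul(2, p) (Function('I')(z, p) = Mul(1, Mul(2, p)) = Mul(2, p))
Function('A')(h) = Pow(Add(-213, h), -1) (Function('A')(h) = Pow(Add(h, -213), -1) = Pow(Add(-213, h), -1))
Pow(Add(Function('A')(196), Function('I')(-16, 166)), Rational(1, 2)) = Pow(Add(Pow(Add(-213, 196), -1), Mul(2, 166)), Rational(1, 2)) = Pow(Add(Pow(-17, -1), 332), Rational(1, 2)) = Pow(Add(Rational(-1, 17), 332), Rational(1, 2)) = Pow(Rational(5643, 17), Rational(1, 2)) = Mul(Rational(3, 17), Pow(10659, Rational(1, 2)))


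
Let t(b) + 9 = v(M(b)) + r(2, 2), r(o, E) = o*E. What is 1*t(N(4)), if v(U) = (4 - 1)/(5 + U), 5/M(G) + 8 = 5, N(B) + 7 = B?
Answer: -41/10 ≈ -4.1000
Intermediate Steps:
N(B) = -7 + B
M(G) = -5/3 (M(G) = 5/(-8 + 5) = 5/(-3) = 5*(-⅓) = -5/3)
r(o, E) = E*o
v(U) = 3/(5 + U)
t(b) = -41/10 (t(b) = -9 + (3/(5 - 5/3) + 2*2) = -9 + (3/(10/3) + 4) = -9 + (3*(3/10) + 4) = -9 + (9/10 + 4) = -9 + 49/10 = -41/10)
1*t(N(4)) = 1*(-41/10) = -41/10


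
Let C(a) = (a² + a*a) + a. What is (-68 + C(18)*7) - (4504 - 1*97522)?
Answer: 97612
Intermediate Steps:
C(a) = a + 2*a² (C(a) = (a² + a²) + a = 2*a² + a = a + 2*a²)
(-68 + C(18)*7) - (4504 - 1*97522) = (-68 + (18*(1 + 2*18))*7) - (4504 - 1*97522) = (-68 + (18*(1 + 36))*7) - (4504 - 97522) = (-68 + (18*37)*7) - 1*(-93018) = (-68 + 666*7) + 93018 = (-68 + 4662) + 93018 = 4594 + 93018 = 97612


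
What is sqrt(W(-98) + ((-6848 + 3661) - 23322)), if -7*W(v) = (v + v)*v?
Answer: 7*I*sqrt(597) ≈ 171.04*I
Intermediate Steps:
W(v) = -2*v**2/7 (W(v) = -(v + v)*v/7 = -2*v*v/7 = -2*v**2/7)
sqrt(W(-98) + ((-6848 + 3661) - 23322)) = sqrt(-2/7*(-98)**2 + ((-6848 + 3661) - 23322)) = sqrt(-2/7*9604 + (-3187 - 23322)) = sqrt(-2744 - 26509) = sqrt(-29253) = 7*I*sqrt(597)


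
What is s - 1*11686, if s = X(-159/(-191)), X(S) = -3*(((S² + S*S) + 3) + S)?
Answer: -426888088/36481 ≈ -11702.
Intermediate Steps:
X(S) = -9 - 6*S² - 3*S (X(S) = -3*(((S² + S²) + 3) + S) = -3*((2*S² + 3) + S) = -3*((3 + 2*S²) + S) = -3*(3 + S + 2*S²) = -9 - 6*S² - 3*S)
s = -571122/36481 (s = -9 - 6*(-159/(-191))² - (-477)/(-191) = -9 - 6*(-159*(-1/191))² - (-477)*(-1)/191 = -9 - 6*(159/191)² - 3*159/191 = -9 - 6*25281/36481 - 477/191 = -9 - 151686/36481 - 477/191 = -571122/36481 ≈ -15.655)
s - 1*11686 = -571122/36481 - 1*11686 = -571122/36481 - 11686 = -426888088/36481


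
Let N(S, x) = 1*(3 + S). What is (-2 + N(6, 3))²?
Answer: 49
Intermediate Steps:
N(S, x) = 3 + S
(-2 + N(6, 3))² = (-2 + (3 + 6))² = (-2 + 9)² = 7² = 49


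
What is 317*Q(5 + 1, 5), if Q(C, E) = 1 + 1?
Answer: 634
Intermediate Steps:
Q(C, E) = 2
317*Q(5 + 1, 5) = 317*2 = 634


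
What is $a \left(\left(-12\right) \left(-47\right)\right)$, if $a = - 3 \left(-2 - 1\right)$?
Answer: $5076$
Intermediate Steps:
$a = 9$ ($a = \left(-3\right) \left(-3\right) = 9$)
$a \left(\left(-12\right) \left(-47\right)\right) = 9 \left(\left(-12\right) \left(-47\right)\right) = 9 \cdot 564 = 5076$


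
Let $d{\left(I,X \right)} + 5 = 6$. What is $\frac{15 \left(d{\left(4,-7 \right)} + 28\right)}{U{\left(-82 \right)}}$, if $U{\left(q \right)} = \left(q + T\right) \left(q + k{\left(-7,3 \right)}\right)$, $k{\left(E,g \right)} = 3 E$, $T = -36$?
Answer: $\frac{435}{12154} \approx 0.035791$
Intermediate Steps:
$d{\left(I,X \right)} = 1$ ($d{\left(I,X \right)} = -5 + 6 = 1$)
$U{\left(q \right)} = \left(-36 + q\right) \left(-21 + q\right)$ ($U{\left(q \right)} = \left(q - 36\right) \left(q + 3 \left(-7\right)\right) = \left(-36 + q\right) \left(q - 21\right) = \left(-36 + q\right) \left(-21 + q\right)$)
$\frac{15 \left(d{\left(4,-7 \right)} + 28\right)}{U{\left(-82 \right)}} = \frac{15 \left(1 + 28\right)}{756 + \left(-82\right)^{2} - -4674} = \frac{15 \cdot 29}{756 + 6724 + 4674} = \frac{435}{12154}$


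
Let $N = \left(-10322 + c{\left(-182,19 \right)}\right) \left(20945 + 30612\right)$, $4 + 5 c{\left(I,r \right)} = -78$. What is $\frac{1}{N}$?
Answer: $- \frac{5}{2665084444} \approx -1.8761 \cdot 10^{-9}$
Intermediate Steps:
$c{\left(I,r \right)} = - \frac{82}{5}$ ($c{\left(I,r \right)} = - \frac{4}{5} + \frac{1}{5} \left(-78\right) = - \frac{4}{5} - \frac{78}{5} = - \frac{82}{5}$)
$N = - \frac{2665084444}{5}$ ($N = \left(-10322 - \frac{82}{5}\right) \left(20945 + 30612\right) = \left(- \frac{51692}{5}\right) 51557 = - \frac{2665084444}{5} \approx -5.3302 \cdot 10^{8}$)
$\frac{1}{N} = \frac{1}{- \frac{2665084444}{5}} = - \frac{5}{2665084444}$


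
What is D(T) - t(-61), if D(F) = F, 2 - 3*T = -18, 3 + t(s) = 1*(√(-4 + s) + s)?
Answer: 212/3 - I*√65 ≈ 70.667 - 8.0623*I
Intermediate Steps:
t(s) = -3 + s + √(-4 + s) (t(s) = -3 + 1*(√(-4 + s) + s) = -3 + 1*(s + √(-4 + s)) = -3 + (s + √(-4 + s)) = -3 + s + √(-4 + s))
T = 20/3 (T = ⅔ - ⅓*(-18) = ⅔ + 6 = 20/3 ≈ 6.6667)
D(T) - t(-61) = 20/3 - (-3 - 61 + √(-4 - 61)) = 20/3 - (-3 - 61 + √(-65)) = 20/3 - (-3 - 61 + I*√65) = 20/3 - (-64 + I*√65) = 20/3 + (64 - I*√65) = 212/3 - I*√65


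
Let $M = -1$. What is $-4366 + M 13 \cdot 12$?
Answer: $-4522$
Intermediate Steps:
$-4366 + M 13 \cdot 12 = -4366 + \left(-1\right) 13 \cdot 12 = -4366 - 156 = -4522$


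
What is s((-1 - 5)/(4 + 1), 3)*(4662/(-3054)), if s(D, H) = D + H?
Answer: -6993/2545 ≈ -2.7477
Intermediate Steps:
s((-1 - 5)/(4 + 1), 3)*(4662/(-3054)) = ((-1 - 5)/(4 + 1) + 3)*(4662/(-3054)) = (-6/5 + 3)*(4662*(-1/3054)) = (-6*⅕ + 3)*(-777/509) = (-6/5 + 3)*(-777/509) = (9/5)*(-777/509) = -6993/2545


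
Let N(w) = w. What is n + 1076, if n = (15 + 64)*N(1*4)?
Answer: 1392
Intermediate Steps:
n = 316 (n = (15 + 64)*(1*4) = 79*4 = 316)
n + 1076 = 316 + 1076 = 1392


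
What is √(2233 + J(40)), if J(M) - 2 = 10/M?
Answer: √8941/2 ≈ 47.278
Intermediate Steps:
J(M) = 2 + 10/M
√(2233 + J(40)) = √(2233 + (2 + 10/40)) = √(2233 + (2 + 10*(1/40))) = √(2233 + (2 + ¼)) = √(2233 + 9/4) = √(8941/4) = √8941/2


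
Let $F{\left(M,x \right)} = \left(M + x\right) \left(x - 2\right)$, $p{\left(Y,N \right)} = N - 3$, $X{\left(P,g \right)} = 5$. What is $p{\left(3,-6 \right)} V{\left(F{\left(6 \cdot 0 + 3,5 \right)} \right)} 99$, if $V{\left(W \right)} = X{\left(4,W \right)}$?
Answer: $-4455$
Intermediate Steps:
$p{\left(Y,N \right)} = -3 + N$ ($p{\left(Y,N \right)} = N - 3 = -3 + N$)
$F{\left(M,x \right)} = \left(-2 + x\right) \left(M + x\right)$ ($F{\left(M,x \right)} = \left(M + x\right) \left(-2 + x\right) = \left(-2 + x\right) \left(M + x\right)$)
$V{\left(W \right)} = 5$
$p{\left(3,-6 \right)} V{\left(F{\left(6 \cdot 0 + 3,5 \right)} \right)} 99 = \left(-3 - 6\right) 5 \cdot 99 = \left(-9\right) 5 \cdot 99 = \left(-45\right) 99 = -4455$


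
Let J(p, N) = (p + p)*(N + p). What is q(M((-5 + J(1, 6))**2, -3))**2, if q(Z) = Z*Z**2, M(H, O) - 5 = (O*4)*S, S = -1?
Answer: 24137569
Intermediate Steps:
J(p, N) = 2*p*(N + p) (J(p, N) = (2*p)*(N + p) = 2*p*(N + p))
M(H, O) = 5 - 4*O (M(H, O) = 5 + (O*4)*(-1) = 5 + (4*O)*(-1) = 5 - 4*O)
q(Z) = Z**3
q(M((-5 + J(1, 6))**2, -3))**2 = ((5 - 4*(-3))**3)**2 = ((5 + 12)**3)**2 = (17**3)**2 = 4913**2 = 24137569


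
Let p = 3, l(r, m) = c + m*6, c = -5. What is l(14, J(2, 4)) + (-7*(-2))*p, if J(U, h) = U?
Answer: 49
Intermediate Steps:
l(r, m) = -5 + 6*m (l(r, m) = -5 + m*6 = -5 + 6*m)
l(14, J(2, 4)) + (-7*(-2))*p = (-5 + 6*2) - 7*(-2)*3 = (-5 + 12) + 14*3 = 7 + 42 = 49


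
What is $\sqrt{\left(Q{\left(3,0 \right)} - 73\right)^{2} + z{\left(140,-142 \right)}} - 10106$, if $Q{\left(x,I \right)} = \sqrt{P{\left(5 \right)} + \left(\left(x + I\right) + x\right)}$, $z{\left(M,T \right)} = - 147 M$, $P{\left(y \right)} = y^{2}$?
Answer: $-10106 + i \sqrt{20580 - \left(73 - \sqrt{31}\right)^{2}} \approx -10106.0 + 126.62 i$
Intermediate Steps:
$Q{\left(x,I \right)} = \sqrt{25 + I + 2 x}$ ($Q{\left(x,I \right)} = \sqrt{5^{2} + \left(\left(x + I\right) + x\right)} = \sqrt{25 + \left(\left(I + x\right) + x\right)} = \sqrt{25 + \left(I + 2 x\right)} = \sqrt{25 + I + 2 x}$)
$\sqrt{\left(Q{\left(3,0 \right)} - 73\right)^{2} + z{\left(140,-142 \right)}} - 10106 = \sqrt{\left(\sqrt{25 + 0 + 2 \cdot 3} - 73\right)^{2} - 20580} - 10106 = \sqrt{\left(\sqrt{25 + 0 + 6} - 73\right)^{2} - 20580} - 10106 = \sqrt{\left(\sqrt{31} - 73\right)^{2} - 20580} - 10106 = \sqrt{\left(-73 + \sqrt{31}\right)^{2} - 20580} - 10106 = \sqrt{-20580 + \left(-73 + \sqrt{31}\right)^{2}} - 10106 = -10106 + \sqrt{-20580 + \left(-73 + \sqrt{31}\right)^{2}}$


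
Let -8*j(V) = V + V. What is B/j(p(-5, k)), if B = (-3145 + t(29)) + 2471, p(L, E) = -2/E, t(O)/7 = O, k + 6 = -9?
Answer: 14130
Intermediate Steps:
k = -15 (k = -6 - 9 = -15)
t(O) = 7*O
j(V) = -V/4 (j(V) = -(V + V)/8 = -V/4)
B = -471 (B = (-3145 + 7*29) + 2471 = (-3145 + 203) + 2471 = -2942 + 2471 = -471)
B/j(p(-5, k)) = -471/((-(-1)/(2*(-15)))) = -471/((-(-1)*(-1)/(2*15))) = -471/((-¼*2/15)) = -471/(-1/30) = -471*(-30) = 14130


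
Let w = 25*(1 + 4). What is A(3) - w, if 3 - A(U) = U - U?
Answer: -122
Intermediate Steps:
A(U) = 3 (A(U) = 3 - (U - U) = 3 - 1*0 = 3 + 0 = 3)
w = 125 (w = 25*5 = 125)
A(3) - w = 3 - 1*125 = 3 - 125 = -122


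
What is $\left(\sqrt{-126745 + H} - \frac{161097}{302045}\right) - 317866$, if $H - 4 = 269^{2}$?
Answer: $- \frac{96009997067}{302045} + 2 i \sqrt{13595} \approx -3.1787 \cdot 10^{5} + 233.2 i$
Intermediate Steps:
$H = 72365$ ($H = 4 + 269^{2} = 4 + 72361 = 72365$)
$\left(\sqrt{-126745 + H} - \frac{161097}{302045}\right) - 317866 = \left(\sqrt{-126745 + 72365} - \frac{161097}{302045}\right) - 317866 = \left(\sqrt{-54380} - \frac{161097}{302045}\right) - 317866 = \left(2 i \sqrt{13595} - \frac{161097}{302045}\right) - 317866 = \left(- \frac{161097}{302045} + 2 i \sqrt{13595}\right) - 317866 = - \frac{96009997067}{302045} + 2 i \sqrt{13595}$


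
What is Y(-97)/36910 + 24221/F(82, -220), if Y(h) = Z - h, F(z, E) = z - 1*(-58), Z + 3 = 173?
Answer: 89403449/516740 ≈ 173.01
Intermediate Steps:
Z = 170 (Z = -3 + 173 = 170)
F(z, E) = 58 + z (F(z, E) = z + 58 = 58 + z)
Y(h) = 170 - h
Y(-97)/36910 + 24221/F(82, -220) = (170 - 1*(-97))/36910 + 24221/(58 + 82) = (170 + 97)*(1/36910) + 24221/140 = 267*(1/36910) + 24221*(1/140) = 267/36910 + 24221/140 = 89403449/516740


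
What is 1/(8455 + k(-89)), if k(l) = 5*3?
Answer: 1/8470 ≈ 0.00011806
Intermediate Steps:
k(l) = 15
1/(8455 + k(-89)) = 1/(8455 + 15) = 1/8470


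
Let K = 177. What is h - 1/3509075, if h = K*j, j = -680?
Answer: -422352267001/3509075 ≈ -1.2036e+5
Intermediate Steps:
h = -120360 (h = 177*(-680) = -120360)
h - 1/3509075 = -120360 - 1/3509075 = -422352267001/3509075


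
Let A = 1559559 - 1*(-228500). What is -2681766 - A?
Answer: -4469825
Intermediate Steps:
A = 1788059 (A = 1559559 + 228500 = 1788059)
-2681766 - A = -2681766 - 1*1788059 = -2681766 - 1788059 = -4469825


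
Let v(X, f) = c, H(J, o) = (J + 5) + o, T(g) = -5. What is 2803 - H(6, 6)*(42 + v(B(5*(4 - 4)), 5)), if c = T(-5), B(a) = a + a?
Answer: 2174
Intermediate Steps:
B(a) = 2*a
c = -5
H(J, o) = 5 + J + o (H(J, o) = (5 + J) + o = 5 + J + o)
v(X, f) = -5
2803 - H(6, 6)*(42 + v(B(5*(4 - 4)), 5)) = 2803 - (5 + 6 + 6)*(42 - 5) = 2803 - 17*37 = 2803 - 1*629 = 2803 - 629 = 2174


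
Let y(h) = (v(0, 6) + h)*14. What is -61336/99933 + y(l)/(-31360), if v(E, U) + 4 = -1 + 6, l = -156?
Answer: -24380605/44769984 ≈ -0.54457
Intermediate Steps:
v(E, U) = 1 (v(E, U) = -4 + (-1 + 6) = -4 + 5 = 1)
y(h) = 14 + 14*h (y(h) = (1 + h)*14 = 14 + 14*h)
-61336/99933 + y(l)/(-31360) = -61336/99933 + (14 + 14*(-156))/(-31360) = -61336*1/99933 + (14 - 2184)*(-1/31360) = -61336/99933 - 2170*(-1/31360) = -61336/99933 + 31/448 = -24380605/44769984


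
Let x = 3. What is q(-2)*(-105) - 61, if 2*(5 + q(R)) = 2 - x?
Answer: 1033/2 ≈ 516.50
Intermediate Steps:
q(R) = -11/2 (q(R) = -5 + (2 - 1*3)/2 = -5 + (2 - 3)/2 = -5 + (1/2)*(-1) = -5 - 1/2 = -11/2)
q(-2)*(-105) - 61 = -11/2*(-105) - 61 = 1155/2 - 61 = 1033/2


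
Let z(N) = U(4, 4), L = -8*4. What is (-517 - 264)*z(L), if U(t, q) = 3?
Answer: -2343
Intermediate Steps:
L = -32
z(N) = 3
(-517 - 264)*z(L) = (-517 - 264)*3 = -781*3 = -2343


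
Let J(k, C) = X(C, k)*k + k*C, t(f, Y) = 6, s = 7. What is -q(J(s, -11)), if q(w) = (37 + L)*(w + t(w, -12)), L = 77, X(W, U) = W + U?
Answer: 11286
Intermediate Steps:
X(W, U) = U + W
J(k, C) = C*k + k*(C + k) (J(k, C) = (k + C)*k + k*C = (C + k)*k + C*k = k*(C + k) + C*k = C*k + k*(C + k))
q(w) = 684 + 114*w (q(w) = (37 + 77)*(w + 6) = 114*(6 + w) = 684 + 114*w)
-q(J(s, -11)) = -(684 + 114*(7*(7 + 2*(-11)))) = -(684 + 114*(7*(7 - 22))) = -(684 + 114*(7*(-15))) = -(684 + 114*(-105)) = -(684 - 11970) = -1*(-11286) = 11286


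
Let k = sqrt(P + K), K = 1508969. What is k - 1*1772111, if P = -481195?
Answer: -1772111 + 11*sqrt(8494) ≈ -1.7711e+6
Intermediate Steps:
k = 11*sqrt(8494) (k = sqrt(-481195 + 1508969) = sqrt(1027774) = 11*sqrt(8494) ≈ 1013.8)
k - 1*1772111 = 11*sqrt(8494) - 1*1772111 = 11*sqrt(8494) - 1772111 = -1772111 + 11*sqrt(8494)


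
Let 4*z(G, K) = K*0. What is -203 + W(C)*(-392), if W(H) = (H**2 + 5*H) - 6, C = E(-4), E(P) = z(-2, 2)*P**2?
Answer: 2149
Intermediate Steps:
z(G, K) = 0 (z(G, K) = (K*0)/4 = (1/4)*0 = 0)
E(P) = 0 (E(P) = 0*P**2 = 0)
C = 0
W(H) = -6 + H**2 + 5*H
-203 + W(C)*(-392) = -203 + (-6 + 0**2 + 5*0)*(-392) = -203 + (-6 + 0 + 0)*(-392) = -203 - 6*(-392) = -203 + 2352 = 2149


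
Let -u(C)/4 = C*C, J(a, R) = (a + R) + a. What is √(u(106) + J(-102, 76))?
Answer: 12*I*√313 ≈ 212.3*I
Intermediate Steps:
J(a, R) = R + 2*a (J(a, R) = (R + a) + a = R + 2*a)
u(C) = -4*C² (u(C) = -4*C*C = -4*C²)
√(u(106) + J(-102, 76)) = √(-4*106² + (76 + 2*(-102))) = √(-4*11236 + (76 - 204)) = √(-44944 - 128) = √(-45072) = 12*I*√313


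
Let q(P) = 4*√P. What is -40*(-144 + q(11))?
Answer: 5760 - 160*√11 ≈ 5229.3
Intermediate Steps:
-40*(-144 + q(11)) = -40*(-144 + 4*√11) = 5760 - 160*√11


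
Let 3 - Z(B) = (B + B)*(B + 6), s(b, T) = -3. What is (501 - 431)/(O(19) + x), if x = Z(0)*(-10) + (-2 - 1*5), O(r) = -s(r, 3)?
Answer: -35/17 ≈ -2.0588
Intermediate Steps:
O(r) = 3 (O(r) = -1*(-3) = 3)
Z(B) = 3 - 2*B*(6 + B) (Z(B) = 3 - (B + B)*(B + 6) = 3 - 2*B*(6 + B))
x = -37 (x = (3 - 12*0 - 2*0²)*(-10) + (-2 - 1*5) = (3 + 0 - 2*0)*(-10) + (-2 - 5) = (3 + 0 + 0)*(-10) - 7 = 3*(-10) - 7 = -30 - 7 = -37)
(501 - 431)/(O(19) + x) = (501 - 431)/(3 - 37) = 70/(-34) = 70*(-1/34) = -35/17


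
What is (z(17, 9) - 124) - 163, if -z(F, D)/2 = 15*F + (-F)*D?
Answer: -491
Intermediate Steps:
z(F, D) = -30*F + 2*D*F (z(F, D) = -2*(15*F + (-F)*D) = -2*(15*F - D*F) = -30*F + 2*D*F)
(z(17, 9) - 124) - 163 = (2*17*(-15 + 9) - 124) - 163 = (2*17*(-6) - 124) - 163 = (-204 - 124) - 163 = -328 - 163 = -491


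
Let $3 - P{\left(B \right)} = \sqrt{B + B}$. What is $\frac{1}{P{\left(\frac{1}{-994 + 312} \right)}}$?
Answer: $\frac{1023}{3070} + \frac{i \sqrt{341}}{3070} \approx 0.33322 + 0.006015 i$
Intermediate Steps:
$P{\left(B \right)} = 3 - \sqrt{2} \sqrt{B}$ ($P{\left(B \right)} = 3 - \sqrt{B + B} = 3 - \sqrt{2 B} = 3 - \sqrt{2} \sqrt{B}$)
$\frac{1}{P{\left(\frac{1}{-994 + 312} \right)}} = \frac{1}{3 - \sqrt{2} \sqrt{\frac{1}{-994 + 312}}} = \frac{1}{3 - \sqrt{2} \sqrt{\frac{1}{-682}}} = \frac{1}{3 - \sqrt{2} \sqrt{- \frac{1}{682}}} = \frac{1}{3 - \sqrt{2} \frac{i \sqrt{682}}{682}} = \frac{1}{3 - \frac{i \sqrt{341}}{341}}$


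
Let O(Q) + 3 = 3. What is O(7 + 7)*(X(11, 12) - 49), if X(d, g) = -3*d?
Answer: 0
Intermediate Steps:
O(Q) = 0 (O(Q) = -3 + 3 = 0)
O(7 + 7)*(X(11, 12) - 49) = 0*(-3*11 - 49) = 0*(-33 - 49) = 0*(-82) = 0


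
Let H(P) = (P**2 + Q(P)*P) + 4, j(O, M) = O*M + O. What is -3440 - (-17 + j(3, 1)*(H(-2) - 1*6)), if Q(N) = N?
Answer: -3459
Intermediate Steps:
j(O, M) = O + M*O (j(O, M) = M*O + O = O + M*O)
H(P) = 4 + 2*P**2 (H(P) = (P**2 + P*P) + 4 = (P**2 + P**2) + 4 = 2*P**2 + 4 = 4 + 2*P**2)
-3440 - (-17 + j(3, 1)*(H(-2) - 1*6)) = -3440 - (-17 + (3*(1 + 1))*((4 + 2*(-2)**2) - 1*6)) = -3440 - (-17 + (3*2)*((4 + 2*4) - 6)) = -3440 - (-17 + 6*((4 + 8) - 6)) = -3440 - (-17 + 6*(12 - 6)) = -3440 - (-17 + 6*6) = -3440 - (-17 + 36) = -3440 - 1*19 = -3440 - 19 = -3459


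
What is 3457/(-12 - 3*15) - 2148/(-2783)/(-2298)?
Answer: -3684798679/60755673 ≈ -60.649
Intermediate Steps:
3457/(-12 - 3*15) - 2148/(-2783)/(-2298) = 3457/(-12 - 45) - 2148*(-1/2783)*(-1/2298) = 3457/(-57) + (2148/2783)*(-1/2298) = 3457*(-1/57) - 358/1065889 = -3457/57 - 358/1065889 = -3684798679/60755673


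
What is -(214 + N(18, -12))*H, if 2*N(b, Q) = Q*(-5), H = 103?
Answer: -25132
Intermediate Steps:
N(b, Q) = -5*Q/2 (N(b, Q) = (Q*(-5))/2 = (-5*Q)/2 = -5*Q/2)
-(214 + N(18, -12))*H = -(214 - 5/2*(-12))*103 = -(214 + 30)*103 = -244*103 = -1*25132 = -25132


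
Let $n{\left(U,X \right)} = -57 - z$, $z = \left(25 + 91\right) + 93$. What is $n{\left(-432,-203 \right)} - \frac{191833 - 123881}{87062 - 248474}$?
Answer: $- \frac{10716910}{40353} \approx -265.58$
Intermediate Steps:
$z = 209$ ($z = 116 + 93 = 209$)
$n{\left(U,X \right)} = -266$ ($n{\left(U,X \right)} = -57 - 209 = -266$)
$n{\left(-432,-203 \right)} - \frac{191833 - 123881}{87062 - 248474} = -266 - \frac{191833 - 123881}{87062 - 248474} = -266 - \frac{67952}{-161412} = -266 - 67952 \left(- \frac{1}{161412}\right) = -266 - - \frac{16988}{40353} = -266 + \frac{16988}{40353} = - \frac{10716910}{40353}$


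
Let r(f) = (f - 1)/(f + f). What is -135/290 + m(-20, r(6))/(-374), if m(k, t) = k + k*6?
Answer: -989/10846 ≈ -0.091186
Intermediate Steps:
r(f) = (-1 + f)/(2*f) (r(f) = (-1 + f)/((2*f)) = (-1 + f)*(1/(2*f)) = (-1 + f)/(2*f))
m(k, t) = 7*k (m(k, t) = k + 6*k = 7*k)
-135/290 + m(-20, r(6))/(-374) = -135/290 + (7*(-20))/(-374) = -135*1/290 - 140*(-1/374) = -27/58 + 70/187 = -989/10846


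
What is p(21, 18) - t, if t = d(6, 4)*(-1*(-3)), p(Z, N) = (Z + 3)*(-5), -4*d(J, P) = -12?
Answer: -129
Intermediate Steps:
d(J, P) = 3 (d(J, P) = -¼*(-12) = 3)
p(Z, N) = -15 - 5*Z (p(Z, N) = (3 + Z)*(-5) = -15 - 5*Z)
t = 9 (t = 3*(-1*(-3)) = 3*3 = 9)
p(21, 18) - t = (-15 - 5*21) - 1*9 = (-15 - 105) - 9 = -120 - 9 = -129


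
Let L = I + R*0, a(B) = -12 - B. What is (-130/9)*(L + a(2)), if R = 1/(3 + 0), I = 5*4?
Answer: -260/3 ≈ -86.667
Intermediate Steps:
I = 20
R = 1/3 ≈ 0.33333
L = 20 (L = 20 + (1/3)*0 = 20 + 0 = 20)
(-130/9)*(L + a(2)) = (-130/9)*(20 + (-12 - 1*2)) = (-130*1/9)*(20 + (-12 - 2)) = -130*(20 - 14)/9 = -130/9*6 = -260/3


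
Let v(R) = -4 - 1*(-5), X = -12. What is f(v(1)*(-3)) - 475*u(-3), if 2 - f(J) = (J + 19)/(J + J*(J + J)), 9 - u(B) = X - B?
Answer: -128236/15 ≈ -8549.1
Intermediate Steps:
u(B) = 21 + B (u(B) = 9 - (-12 - B) = 9 + (12 + B) = 21 + B)
v(R) = 1 (v(R) = -4 + 5 = 1)
f(J) = 2 - (19 + J)/(J + 2*J²) (f(J) = 2 - (J + 19)/(J + J*(J + J)) = 2 - (19 + J)/(J + J*(2*J)) = 2 - (19 + J)/(J + 2*J²))
f(v(1)*(-3)) - 475*u(-3) = (-19 + 1*(-3) + 4*(1*(-3))²)/(((1*(-3)))*(1 + 2*(1*(-3)))) - 475*(21 - 3) = (-19 - 3 + 4*(-3)²)/((-3)*(1 + 2*(-3))) - 475*18 = -(-19 - 3 + 4*9)/(3*(1 - 6)) - 8550 = -⅓*(-19 - 3 + 36)/(-5) - 8550 = -⅓*(-⅕)*14 - 8550 = 14/15 - 8550 = -128236/15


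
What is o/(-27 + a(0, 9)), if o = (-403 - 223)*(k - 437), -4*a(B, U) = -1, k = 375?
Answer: -155248/107 ≈ -1450.9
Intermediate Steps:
a(B, U) = ¼ (a(B, U) = -¼*(-1) = ¼)
o = 38812 (o = (-403 - 223)*(375 - 437) = -626*(-62) = 38812)
o/(-27 + a(0, 9)) = 38812/(-27 + ¼) = 38812/(-107/4) = 38812*(-4/107) = -155248/107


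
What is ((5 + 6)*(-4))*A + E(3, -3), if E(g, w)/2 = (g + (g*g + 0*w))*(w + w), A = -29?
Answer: 1132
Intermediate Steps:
E(g, w) = 4*w*(g + g²) (E(g, w) = 2*((g + (g*g + 0*w))*(w + w)) = 2*((g + (g² + 0))*(2*w)) = 2*((g + g²)*(2*w)) = 2*(2*w*(g + g²)) = 4*w*(g + g²))
((5 + 6)*(-4))*A + E(3, -3) = ((5 + 6)*(-4))*(-29) + 4*3*(-3)*(1 + 3) = (11*(-4))*(-29) + 4*3*(-3)*4 = -44*(-29) - 144 = 1276 - 144 = 1132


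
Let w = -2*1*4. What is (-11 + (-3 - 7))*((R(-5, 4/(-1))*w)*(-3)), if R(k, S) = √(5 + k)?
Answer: 0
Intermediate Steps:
w = -8 (w = -2*4 = -8)
(-11 + (-3 - 7))*((R(-5, 4/(-1))*w)*(-3)) = (-11 + (-3 - 7))*((√(5 - 5)*(-8))*(-3)) = (-11 - 10)*((√0*(-8))*(-3)) = -21*0*(-8)*(-3) = -0*(-3) = -21*0 = 0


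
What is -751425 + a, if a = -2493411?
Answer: -3244836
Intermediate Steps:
-751425 + a = -751425 - 2493411 = -3244836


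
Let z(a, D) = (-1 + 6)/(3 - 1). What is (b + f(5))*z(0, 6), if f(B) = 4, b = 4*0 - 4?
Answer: 0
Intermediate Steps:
b = -4 (b = 0 - 4 = -4)
z(a, D) = 5/2
(b + f(5))*z(0, 6) = (-4 + 4)*(5/2) = 0*(5/2) = 0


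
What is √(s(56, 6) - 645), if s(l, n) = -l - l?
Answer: I*√757 ≈ 27.514*I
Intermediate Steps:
s(l, n) = -2*l
√(s(56, 6) - 645) = √(-2*56 - 645) = √(-112 - 645) = √(-757) = I*√757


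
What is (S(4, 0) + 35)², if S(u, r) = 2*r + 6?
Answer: 1681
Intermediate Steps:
S(u, r) = 6 + 2*r
(S(4, 0) + 35)² = ((6 + 2*0) + 35)² = ((6 + 0) + 35)² = (6 + 35)² = 41² = 1681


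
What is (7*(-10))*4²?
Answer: -1120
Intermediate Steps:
(7*(-10))*4² = -70*16 = -1120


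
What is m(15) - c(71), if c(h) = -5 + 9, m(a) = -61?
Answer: -65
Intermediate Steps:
c(h) = 4
m(15) - c(71) = -61 - 1*4 = -61 - 4 = -65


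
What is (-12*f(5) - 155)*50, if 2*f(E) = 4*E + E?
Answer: -15250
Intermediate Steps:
f(E) = 5*E/2 (f(E) = (4*E + E)/2 = (5*E)/2 = 5*E/2)
(-12*f(5) - 155)*50 = (-30*5 - 155)*50 = (-12*25/2 - 155)*50 = (-150 - 155)*50 = -305*50 = -15250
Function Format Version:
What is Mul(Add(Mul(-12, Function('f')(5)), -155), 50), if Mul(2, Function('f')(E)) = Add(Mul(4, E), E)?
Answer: -15250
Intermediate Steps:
Function('f')(E) = Mul(Rational(5, 2), E) (Function('f')(E) = Mul(Rational(1, 2), Add(Mul(4, E), E)) = Mul(Rational(1, 2), Mul(5, E)) = Mul(Rational(5, 2), E))
Mul(Add(Mul(-12, Function('f')(5)), -155), 50) = Mul(Add(Mul(-12, Mul(Rational(5, 2), 5)), -155), 50) = Mul(Add(Mul(-12, Rational(25, 2)), -155), 50) = Mul(Add(-150, -155), 50) = Mul(-305, 50) = -15250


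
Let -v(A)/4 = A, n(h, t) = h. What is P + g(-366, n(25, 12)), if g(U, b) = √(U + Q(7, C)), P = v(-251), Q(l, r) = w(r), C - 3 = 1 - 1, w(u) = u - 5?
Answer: 1004 + 4*I*√23 ≈ 1004.0 + 19.183*I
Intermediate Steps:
w(u) = -5 + u
C = 3 (C = 3 + (1 - 1) = 3 + 0 = 3)
v(A) = -4*A
Q(l, r) = -5 + r
P = 1004 (P = -4*(-251) = 1004)
g(U, b) = √(-2 + U) (g(U, b) = √(U + (-5 + 3)) = √(U - 2) = √(-2 + U))
P + g(-366, n(25, 12)) = 1004 + √(-2 - 366) = 1004 + √(-368) = 1004 + 4*I*√23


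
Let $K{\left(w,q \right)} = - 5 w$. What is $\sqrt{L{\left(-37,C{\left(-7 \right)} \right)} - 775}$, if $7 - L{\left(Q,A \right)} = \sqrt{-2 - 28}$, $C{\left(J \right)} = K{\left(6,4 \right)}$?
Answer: $\sqrt{-768 - i \sqrt{30}} \approx 0.09882 - 27.713 i$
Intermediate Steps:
$C{\left(J \right)} = -30$ ($C{\left(J \right)} = \left(-5\right) 6 = -30$)
$L{\left(Q,A \right)} = 7 - i \sqrt{30}$ ($L{\left(Q,A \right)} = 7 - \sqrt{-2 - 28} = 7 - \sqrt{-30} = 7 - i \sqrt{30}$)
$\sqrt{L{\left(-37,C{\left(-7 \right)} \right)} - 775} = \sqrt{\left(7 - i \sqrt{30}\right) - 775} = \sqrt{-768 - i \sqrt{30}}$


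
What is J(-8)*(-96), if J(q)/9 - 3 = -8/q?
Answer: -3456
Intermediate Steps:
J(q) = 27 - 72/q (J(q) = 27 + 9*(-8/q) = 27 - 72/q)
J(-8)*(-96) = (27 - 72/(-8))*(-96) = (27 - 72*(-⅛))*(-96) = (27 + 9)*(-96) = 36*(-96) = -3456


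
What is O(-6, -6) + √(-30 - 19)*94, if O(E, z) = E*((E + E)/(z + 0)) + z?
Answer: -18 + 658*I ≈ -18.0 + 658.0*I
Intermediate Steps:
O(E, z) = z + 2*E²/z (O(E, z) = E*((2*E)/z) + z = E*(2*E/z) + z = 2*E²/z + z = z + 2*E²/z)
O(-6, -6) + √(-30 - 19)*94 = (-6 + 2*(-6)²/(-6)) + √(-30 - 19)*94 = (-6 + 2*36*(-⅙)) + √(-49)*94 = (-6 - 12) + (7*I)*94 = -18 + 658*I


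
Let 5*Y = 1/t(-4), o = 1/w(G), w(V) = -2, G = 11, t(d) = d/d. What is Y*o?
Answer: -1/10 ≈ -0.10000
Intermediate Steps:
t(d) = 1
o = -1/2 (o = 1/(-2) = -1/2 ≈ -0.50000)
Y = 1/5 (Y = (1/5)/1 = (1/5)*1 = 1/5 ≈ 0.20000)
Y*o = (1/5)*(-1/2) = -1/10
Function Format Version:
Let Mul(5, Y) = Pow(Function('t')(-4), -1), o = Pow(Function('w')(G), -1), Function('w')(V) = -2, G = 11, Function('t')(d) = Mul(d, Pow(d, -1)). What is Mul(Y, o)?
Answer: Rational(-1, 10) ≈ -0.10000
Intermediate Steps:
Function('t')(d) = 1
o = Rational(-1, 2) (o = Pow(-2, -1) = Rational(-1, 2) ≈ -0.50000)
Y = Rational(1, 5) (Y = Mul(Rational(1, 5), Pow(1, -1)) = Mul(Rational(1, 5), 1) = Rational(1, 5) ≈ 0.20000)
Mul(Y, o) = Mul(Rational(1, 5), Rational(-1, 2)) = Rational(-1, 10)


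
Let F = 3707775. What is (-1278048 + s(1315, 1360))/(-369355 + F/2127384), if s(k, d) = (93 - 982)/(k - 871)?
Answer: 3725904283766/1076777027895 ≈ 3.4602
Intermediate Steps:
s(k, d) = -889/(-871 + k)
(-1278048 + s(1315, 1360))/(-369355 + F/2127384) = (-1278048 - 889/(-871 + 1315))/(-369355 + 3707775/2127384) = (-1278048 - 889/444)/(-369355 + 3707775*(1/2127384)) = (-1278048 - 889*1/444)/(-369355 + 45775/26264) = (-1278048 - 889/444)/(-9700693945/26264) = -567454201/444*(-26264/9700693945) = 3725904283766/1076777027895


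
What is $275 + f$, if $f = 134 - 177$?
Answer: $232$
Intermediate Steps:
$f = -43$ ($f = 134 - 177 = -43$)
$275 + f = 275 - 43 = 232$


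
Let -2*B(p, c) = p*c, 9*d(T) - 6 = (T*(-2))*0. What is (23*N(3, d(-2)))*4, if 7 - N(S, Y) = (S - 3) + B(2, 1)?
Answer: 736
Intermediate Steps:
d(T) = ⅔ (d(T) = ⅔ + ((T*(-2))*0)/9 = ⅔ + (-2*T*0)/9 = ⅔ + (⅑)*0 = ⅔ + 0 = ⅔)
B(p, c) = -c*p/2 (B(p, c) = -p*c/2 = -c*p/2)
N(S, Y) = 11 - S (N(S, Y) = 7 - ((S - 3) - ½*1*2) = 7 - ((-3 + S) - 1) = 7 - (-4 + S) = 7 + (4 - S) = 11 - S)
(23*N(3, d(-2)))*4 = (23*(11 - 1*3))*4 = (23*(11 - 3))*4 = (23*8)*4 = 184*4 = 736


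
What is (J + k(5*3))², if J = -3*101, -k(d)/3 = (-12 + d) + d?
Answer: 127449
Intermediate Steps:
k(d) = 36 - 6*d (k(d) = -3*((-12 + d) + d) = -3*(-12 + 2*d) = 36 - 6*d)
J = -303
(J + k(5*3))² = (-303 + (36 - 30*3))² = (-303 + (36 - 6*15))² = (-303 + (36 - 90))² = (-303 - 54)² = (-357)² = 127449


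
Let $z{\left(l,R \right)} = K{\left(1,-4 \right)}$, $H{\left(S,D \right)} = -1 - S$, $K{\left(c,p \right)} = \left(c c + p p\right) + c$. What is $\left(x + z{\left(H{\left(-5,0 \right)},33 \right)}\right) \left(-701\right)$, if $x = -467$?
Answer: $314749$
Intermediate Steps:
$K{\left(c,p \right)} = c + c^{2} + p^{2}$ ($K{\left(c,p \right)} = \left(c^{2} + p^{2}\right) + c = c + c^{2} + p^{2}$)
$z{\left(l,R \right)} = 18$ ($z{\left(l,R \right)} = 1 + 1^{2} + \left(-4\right)^{2} = 1 + 1 + 16 = 18$)
$\left(x + z{\left(H{\left(-5,0 \right)},33 \right)}\right) \left(-701\right) = \left(-467 + 18\right) \left(-701\right) = \left(-449\right) \left(-701\right) = 314749$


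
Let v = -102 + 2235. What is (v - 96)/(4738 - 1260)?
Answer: 2037/3478 ≈ 0.58568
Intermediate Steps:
v = 2133
(v - 96)/(4738 - 1260) = (2133 - 96)/(4738 - 1260) = 2037/3478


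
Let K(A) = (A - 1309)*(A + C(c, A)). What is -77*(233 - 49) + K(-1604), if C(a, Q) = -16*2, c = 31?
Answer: 4751500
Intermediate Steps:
C(a, Q) = -32
K(A) = (-1309 + A)*(-32 + A) (K(A) = (A - 1309)*(A - 32) = (-1309 + A)*(-32 + A))
-77*(233 - 49) + K(-1604) = -77*(233 - 49) + (41888 + (-1604)² - 1341*(-1604)) = -77*184 + (41888 + 2572816 + 2150964) = -14168 + 4765668 = 4751500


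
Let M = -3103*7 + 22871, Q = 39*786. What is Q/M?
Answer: 15327/575 ≈ 26.656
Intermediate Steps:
Q = 30654
M = 1150 (M = -21721 + 22871 = 1150)
Q/M = 30654/1150 = 30654*(1/1150) = 15327/575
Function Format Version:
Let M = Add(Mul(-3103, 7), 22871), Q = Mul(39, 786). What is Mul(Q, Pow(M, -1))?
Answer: Rational(15327, 575) ≈ 26.656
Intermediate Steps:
Q = 30654
M = 1150 (M = Add(-21721, 22871) = 1150)
Mul(Q, Pow(M, -1)) = Mul(30654, Pow(1150, -1)) = Mul(30654, Rational(1, 1150)) = Rational(15327, 575)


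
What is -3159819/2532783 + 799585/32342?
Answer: 640993476319/27305089262 ≈ 23.475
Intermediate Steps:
-3159819/2532783 + 799585/32342 = -3159819*1/2532783 + 799585*(1/32342) = -1053273/844261 + 799585/32342 = 640993476319/27305089262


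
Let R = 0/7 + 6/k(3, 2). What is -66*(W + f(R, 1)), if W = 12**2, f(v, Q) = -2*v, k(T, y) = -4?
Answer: -9702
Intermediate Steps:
R = -3/2 (R = 0/7 + 6/(-4) = 0*(1/7) + 6*(-1/4) = 0 - 3/2 = -3/2 ≈ -1.5000)
W = 144
-66*(W + f(R, 1)) = -66*(144 - 2*(-3/2)) = -66*(144 + 3) = -66*147 = -9702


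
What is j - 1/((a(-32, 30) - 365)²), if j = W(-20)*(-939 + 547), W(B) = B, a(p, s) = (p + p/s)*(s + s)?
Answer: 43259559839/5517801 ≈ 7840.0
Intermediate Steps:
a(p, s) = 2*s*(p + p/s) (a(p, s) = (p + p/s)*(2*s) = 2*s*(p + p/s))
j = 7840 (j = -20*(-939 + 547) = -20*(-392) = 7840)
j - 1/((a(-32, 30) - 365)²) = 7840 - 1/((2*(-32)*(1 + 30) - 365)²) = 7840 - 1/((2*(-32)*31 - 365)²) = 7840 - 1/((-1984 - 365)²) = 7840 - 1/((-2349)²) = 7840 - 1/5517801 = 43259559839/5517801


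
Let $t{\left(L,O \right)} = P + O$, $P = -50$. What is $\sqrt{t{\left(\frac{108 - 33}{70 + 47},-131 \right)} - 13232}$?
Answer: $i \sqrt{13413} \approx 115.81 i$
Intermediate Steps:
$t{\left(L,O \right)} = -50 + O$
$\sqrt{t{\left(\frac{108 - 33}{70 + 47},-131 \right)} - 13232} = \sqrt{\left(-50 - 131\right) - 13232} = \sqrt{-181 - 13232} = \sqrt{-13413} = i \sqrt{13413}$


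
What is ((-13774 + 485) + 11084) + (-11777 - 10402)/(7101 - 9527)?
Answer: -5327151/2426 ≈ -2195.9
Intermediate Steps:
((-13774 + 485) + 11084) + (-11777 - 10402)/(7101 - 9527) = (-13289 + 11084) - 22179/(-2426) = -2205 - 22179*(-1/2426) = -2205 + 22179/2426 = -5327151/2426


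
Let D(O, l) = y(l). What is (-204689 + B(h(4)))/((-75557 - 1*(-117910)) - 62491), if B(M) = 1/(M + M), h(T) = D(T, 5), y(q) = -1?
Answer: 409379/40276 ≈ 10.164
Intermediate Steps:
D(O, l) = -1
h(T) = -1
B(M) = 1/(2*M)
(-204689 + B(h(4)))/((-75557 - 1*(-117910)) - 62491) = (-204689 + (½)/(-1))/((-75557 - 1*(-117910)) - 62491) = (-204689 + (½)*(-1))/((-75557 + 117910) - 62491) = (-204689 - ½)/(42353 - 62491) = -409379/2/(-20138) = -409379/2*(-1/20138) = 409379/40276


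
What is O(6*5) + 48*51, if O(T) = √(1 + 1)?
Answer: 2448 + √2 ≈ 2449.4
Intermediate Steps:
O(T) = √2
O(6*5) + 48*51 = √2 + 48*51 = √2 + 2448 = 2448 + √2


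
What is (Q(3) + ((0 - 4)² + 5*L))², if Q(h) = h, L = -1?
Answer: 196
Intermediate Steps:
(Q(3) + ((0 - 4)² + 5*L))² = (3 + ((0 - 4)² + 5*(-1)))² = (3 + ((-4)² - 5))² = (3 + (16 - 5))² = (3 + 11)² = 14² = 196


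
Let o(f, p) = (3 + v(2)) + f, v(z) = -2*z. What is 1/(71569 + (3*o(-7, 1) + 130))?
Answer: 1/71675 ≈ 1.3952e-5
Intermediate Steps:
o(f, p) = -1 + f (o(f, p) = (3 - 2*2) + f = (3 - 4) + f = -1 + f)
1/(71569 + (3*o(-7, 1) + 130)) = 1/(71569 + (3*(-1 - 7) + 130)) = 1/(71569 + (3*(-8) + 130)) = 1/(71569 + (-24 + 130)) = 1/(71569 + 106) = 1/71675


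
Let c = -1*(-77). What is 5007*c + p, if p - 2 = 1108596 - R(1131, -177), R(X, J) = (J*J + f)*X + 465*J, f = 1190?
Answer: -35202547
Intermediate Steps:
R(X, J) = 465*J + X*(1190 + J**2) (R(X, J) = (J*J + 1190)*X + 465*J = (J**2 + 1190)*X + 465*J = (1190 + J**2)*X + 465*J = X*(1190 + J**2) + 465*J = 465*J + X*(1190 + J**2))
c = 77
p = -35588086 (p = 2 + (1108596 - (465*(-177) + 1190*1131 + 1131*(-177)**2)) = 2 + (1108596 - (-82305 + 1345890 + 1131*31329)) = 2 + (1108596 - (-82305 + 1345890 + 35433099)) = 2 + (1108596 - 1*36696684) = 2 + (1108596 - 36696684) = 2 - 35588088 = -35588086)
5007*c + p = 5007*77 - 35588086 = 385539 - 35588086 = -35202547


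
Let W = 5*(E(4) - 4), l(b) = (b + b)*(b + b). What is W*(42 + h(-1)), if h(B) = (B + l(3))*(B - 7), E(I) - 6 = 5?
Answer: -8330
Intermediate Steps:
E(I) = 11 (E(I) = 6 + 5 = 11)
l(b) = 4*b**2 (l(b) = (2*b)*(2*b) = 4*b**2)
W = 35 (W = 5*(11 - 4) = 5*7 = 35)
h(B) = (-7 + B)*(36 + B) (h(B) = (B + 4*3**2)*(B - 7) = (B + 4*9)*(-7 + B) = (B + 36)*(-7 + B) = (36 + B)*(-7 + B) = (-7 + B)*(36 + B))
W*(42 + h(-1)) = 35*(42 + (-252 + (-1)**2 + 29*(-1))) = 35*(42 + (-252 + 1 - 29)) = 35*(42 - 280) = 35*(-238) = -8330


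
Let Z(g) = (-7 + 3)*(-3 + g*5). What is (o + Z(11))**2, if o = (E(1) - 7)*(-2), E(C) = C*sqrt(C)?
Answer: 38416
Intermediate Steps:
E(C) = C**(3/2)
Z(g) = 12 - 20*g (Z(g) = -4*(-3 + 5*g) = 12 - 20*g)
o = 12 (o = (1**(3/2) - 7)*(-2) = (1 - 7)*(-2) = -6*(-2) = 12)
(o + Z(11))**2 = (12 + (12 - 20*11))**2 = (12 + (12 - 220))**2 = (12 - 208)**2 = (-196)**2 = 38416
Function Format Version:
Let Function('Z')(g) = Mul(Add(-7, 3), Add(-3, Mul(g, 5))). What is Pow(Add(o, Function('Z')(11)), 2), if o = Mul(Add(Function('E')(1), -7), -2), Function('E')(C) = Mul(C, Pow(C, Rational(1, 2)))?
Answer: 38416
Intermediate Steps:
Function('E')(C) = Pow(C, Rational(3, 2))
Function('Z')(g) = Add(12, Mul(-20, g)) (Function('Z')(g) = Mul(-4, Add(-3, Mul(5, g))) = Add(12, Mul(-20, g)))
o = 12 (o = Mul(Add(Pow(1, Rational(3, 2)), -7), -2) = Mul(Add(1, -7), -2) = Mul(-6, -2) = 12)
Pow(Add(o, Function('Z')(11)), 2) = Pow(Add(12, Add(12, Mul(-20, 11))), 2) = Pow(Add(12, Add(12, -220)), 2) = Pow(Add(12, -208), 2) = Pow(-196, 2) = 38416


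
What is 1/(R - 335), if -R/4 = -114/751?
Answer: -751/251129 ≈ -0.0029905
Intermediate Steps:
R = 456/751 (R = -(-456)/751 = -4*(-114/751) = 456/751 ≈ 0.60719)
1/(R - 335) = 1/(456/751 - 335) = 1/(-251129/751) = -751/251129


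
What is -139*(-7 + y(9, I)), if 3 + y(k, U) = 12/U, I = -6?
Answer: 1668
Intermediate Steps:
y(k, U) = -3 + 12/U
-139*(-7 + y(9, I)) = -139*(-7 + (-3 + 12/(-6))) = -139*(-7 + (-3 + 12*(-⅙))) = -139*(-7 + (-3 - 2)) = -139*(-7 - 5) = -139*(-12) = 1668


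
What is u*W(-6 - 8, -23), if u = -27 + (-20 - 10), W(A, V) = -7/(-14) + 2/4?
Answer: -57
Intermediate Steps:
W(A, V) = 1 (W(A, V) = -7*(-1/14) + 2*(¼) = ½ + ½ = 1)
u = -57 (u = -27 - 30 = -57)
u*W(-6 - 8, -23) = -57*1 = -57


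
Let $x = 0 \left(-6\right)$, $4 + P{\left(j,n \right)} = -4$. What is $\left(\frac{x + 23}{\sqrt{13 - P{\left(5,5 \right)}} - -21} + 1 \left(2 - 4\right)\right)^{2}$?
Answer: $\frac{3299}{4200} + \frac{391 \sqrt{21}}{4200} \approx 1.2121$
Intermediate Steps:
$P{\left(j,n \right)} = -8$ ($P{\left(j,n \right)} = -4 - 4 = -8$)
$x = 0$
$\left(\frac{x + 23}{\sqrt{13 - P{\left(5,5 \right)}} - -21} + 1 \left(2 - 4\right)\right)^{2} = \left(\frac{0 + 23}{\sqrt{13 - -8} - -21} + 1 \left(2 - 4\right)\right)^{2} = \left(\frac{23}{\sqrt{13 + 8} + 21} + 1 \left(-2\right)\right)^{2} = \left(\frac{23}{\sqrt{21} + 21} - 2\right)^{2} = \left(\frac{23}{21 + \sqrt{21}} - 2\right)^{2} = \left(-2 + \frac{23}{21 + \sqrt{21}}\right)^{2}$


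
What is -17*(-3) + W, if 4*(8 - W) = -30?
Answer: 133/2 ≈ 66.500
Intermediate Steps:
W = 31/2 (W = 8 - 1/4*(-30) = 8 + 15/2 = 31/2 ≈ 15.500)
-17*(-3) + W = -17*(-3) + 31/2 = 51 + 31/2 = 133/2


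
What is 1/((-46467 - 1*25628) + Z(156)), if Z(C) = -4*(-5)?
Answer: -1/72075 ≈ -1.3874e-5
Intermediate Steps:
Z(C) = 20
1/((-46467 - 1*25628) + Z(156)) = 1/((-46467 - 1*25628) + 20) = 1/((-46467 - 25628) + 20) = 1/(-72095 + 20) = 1/(-72075) = -1/72075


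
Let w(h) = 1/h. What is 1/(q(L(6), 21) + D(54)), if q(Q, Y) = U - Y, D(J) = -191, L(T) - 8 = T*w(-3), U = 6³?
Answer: ¼ ≈ 0.25000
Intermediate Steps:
U = 216
L(T) = 8 - T/3 (L(T) = 8 + T/(-3) = 8 + T*(-⅓) = 8 - T/3)
q(Q, Y) = 216 - Y
1/(q(L(6), 21) + D(54)) = 1/((216 - 1*21) - 191) = 1/((216 - 21) - 191) = 1/(195 - 191) = 1/4 = ¼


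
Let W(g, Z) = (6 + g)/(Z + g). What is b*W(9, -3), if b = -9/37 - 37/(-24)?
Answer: 5765/1776 ≈ 3.2461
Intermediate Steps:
W(g, Z) = (6 + g)/(Z + g)
b = 1153/888 (b = -9*1/37 - 37*(-1/24) = -9/37 + 37/24 = 1153/888 ≈ 1.2984)
b*W(9, -3) = 1153*((6 + 9)/(-3 + 9))/888 = 1153*(15/6)/888 = 1153*((⅙)*15)/888 = (1153/888)*(5/2) = 5765/1776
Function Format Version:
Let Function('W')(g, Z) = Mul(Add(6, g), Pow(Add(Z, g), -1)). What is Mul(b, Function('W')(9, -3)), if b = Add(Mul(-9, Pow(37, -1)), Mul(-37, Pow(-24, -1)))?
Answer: Rational(5765, 1776) ≈ 3.2461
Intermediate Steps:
Function('W')(g, Z) = Mul(Pow(Add(Z, g), -1), Add(6, g))
b = Rational(1153, 888) (b = Add(Mul(-9, Rational(1, 37)), Mul(-37, Rational(-1, 24))) = Add(Rational(-9, 37), Rational(37, 24)) = Rational(1153, 888) ≈ 1.2984)
Mul(b, Function('W')(9, -3)) = Mul(Rational(1153, 888), Mul(Pow(Add(-3, 9), -1), Add(6, 9))) = Mul(Rational(1153, 888), Mul(Pow(6, -1), 15)) = Mul(Rational(1153, 888), Mul(Rational(1, 6), 15)) = Mul(Rational(1153, 888), Rational(5, 2)) = Rational(5765, 1776)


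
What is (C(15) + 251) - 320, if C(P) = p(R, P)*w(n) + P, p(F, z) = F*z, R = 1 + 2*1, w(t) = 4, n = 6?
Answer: 126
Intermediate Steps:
R = 3 (R = 1 + 2 = 3)
C(P) = 13*P (C(P) = (3*P)*4 + P = 12*P + P = 13*P)
(C(15) + 251) - 320 = (13*15 + 251) - 320 = (195 + 251) - 320 = 446 - 320 = 126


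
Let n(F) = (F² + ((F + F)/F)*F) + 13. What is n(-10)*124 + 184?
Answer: 11716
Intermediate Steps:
n(F) = 13 + F² + 2*F (n(F) = (F² + ((2*F)/F)*F) + 13 = (F² + 2*F) + 13 = 13 + F² + 2*F)
n(-10)*124 + 184 = (13 + (-10)² + 2*(-10))*124 + 184 = (13 + 100 - 20)*124 + 184 = 93*124 + 184 = 11532 + 184 = 11716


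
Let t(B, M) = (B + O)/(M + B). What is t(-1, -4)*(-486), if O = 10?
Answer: 4374/5 ≈ 874.80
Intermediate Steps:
t(B, M) = (10 + B)/(B + M) (t(B, M) = (B + 10)/(M + B) = (10 + B)/(B + M))
t(-1, -4)*(-486) = ((10 - 1)/(-1 - 4))*(-486) = (9/(-5))*(-486) = -⅕*9*(-486) = -9/5*(-486) = 4374/5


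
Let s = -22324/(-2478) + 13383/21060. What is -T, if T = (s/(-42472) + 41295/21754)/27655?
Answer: -847391574999793/12346714696481474400 ≈ -6.8633e-5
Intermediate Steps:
s = 9320491/966420 (s = -22324*(-1/2478) + 13383*(1/21060) = 11162/1239 + 1487/2340 = 9320491/966420 ≈ 9.6443)
T = 847391574999793/12346714696481474400 (T = ((9320491/966420)/(-42472) + 41295/21754)/27655 = ((9320491/966420)*(-1/42472) + 41295*(1/21754))*(1/27655) = (-9320491/41045790240 + 41295/21754)*(1/27655) = (847391574999793/446455060440480)*(1/27655) = 847391574999793/12346714696481474400 ≈ 6.8633e-5)
-T = -1*847391574999793/12346714696481474400 = -847391574999793/12346714696481474400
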